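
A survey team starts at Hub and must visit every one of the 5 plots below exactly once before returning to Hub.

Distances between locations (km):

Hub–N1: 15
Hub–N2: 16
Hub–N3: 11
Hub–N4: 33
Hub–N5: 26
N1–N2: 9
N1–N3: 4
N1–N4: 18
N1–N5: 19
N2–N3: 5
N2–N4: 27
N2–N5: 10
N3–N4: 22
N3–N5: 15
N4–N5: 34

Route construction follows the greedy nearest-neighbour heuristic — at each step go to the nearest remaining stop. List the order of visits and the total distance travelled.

101 km along Hub → N3 → N1 → N2 → N5 → N4 → Hub.

Hub → [N3:11 / N1:15 / N2:16 / N5:26 / N4:33] → N3 (11)
N3 → [N1:4 / N2:5 / N5:15 / N4:22] → N1 (4)
N1 → [N2:9 / N4:18 / N5:19] → N2 (9)
N2 → [N5:10 / N4:27] → N5 (10)
N5 → [N4:34] → N4 (34)
Return N4→Hub: 33.
Total = 11 + 4 + 9 + 10 + 34 + 33 = 101.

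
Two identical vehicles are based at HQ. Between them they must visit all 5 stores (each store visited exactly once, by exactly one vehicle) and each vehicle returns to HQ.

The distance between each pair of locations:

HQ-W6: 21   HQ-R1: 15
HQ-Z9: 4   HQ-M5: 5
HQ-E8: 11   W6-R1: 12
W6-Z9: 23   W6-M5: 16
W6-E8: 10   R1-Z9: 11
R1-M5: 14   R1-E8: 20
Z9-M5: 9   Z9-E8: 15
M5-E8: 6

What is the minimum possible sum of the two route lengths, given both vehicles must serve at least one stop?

Minimum combined distance: 56.

Check every non-empty split of the stops between the two vehicles; for each half take its own optimal tour:
  {W6} + {R1, Z9, M5, E8}: 42 + 46 = 88
  {R1} + {W6, Z9, M5, E8}: 30 + 48 = 78
  {W6, R1} + {Z9, M5, E8}: 48 + 30 = 78
  {Z9} + {W6, R1, M5, E8}: 8 + 48 = 56
  {W6, Z9} + {R1, M5, E8}: 48 + 46 = 94
  {R1, Z9} + {W6, M5, E8}: 30 + 42 = 72
  … (15 splits in total)
Best: vehicle 1 HQ → Z9 → HQ = 8; vehicle 2 HQ → R1 → W6 → E8 → M5 → HQ = 48; combined 56.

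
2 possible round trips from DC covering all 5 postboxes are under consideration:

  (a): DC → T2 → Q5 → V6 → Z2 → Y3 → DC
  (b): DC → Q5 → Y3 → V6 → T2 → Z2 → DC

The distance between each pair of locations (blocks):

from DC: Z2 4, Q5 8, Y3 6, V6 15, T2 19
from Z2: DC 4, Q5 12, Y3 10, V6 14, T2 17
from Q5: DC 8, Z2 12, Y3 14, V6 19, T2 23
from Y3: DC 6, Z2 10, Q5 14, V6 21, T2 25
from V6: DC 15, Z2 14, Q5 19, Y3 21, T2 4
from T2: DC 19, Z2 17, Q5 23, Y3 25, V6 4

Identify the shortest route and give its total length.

68 blocks — (b) is the shortest.

(a): 19 + 23 + 19 + 14 + 10 + 6 = 91
(b): 8 + 14 + 21 + 4 + 17 + 4 = 68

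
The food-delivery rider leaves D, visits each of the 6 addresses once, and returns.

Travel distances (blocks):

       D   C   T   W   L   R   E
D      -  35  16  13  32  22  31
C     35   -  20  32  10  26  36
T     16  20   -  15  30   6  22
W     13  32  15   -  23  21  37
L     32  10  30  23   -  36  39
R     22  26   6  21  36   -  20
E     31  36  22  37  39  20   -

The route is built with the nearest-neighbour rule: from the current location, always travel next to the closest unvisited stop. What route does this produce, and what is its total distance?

Total distance 132 blocks via the nearest-neighbour route D → W → T → R → E → C → L → D.

At D the remaining stops are W 13, T 16, R 22, E 31, L 32, C 35; go to W.
At W the remaining stops are T 15, R 21, L 23, C 32, E 37; go to T.
At T the remaining stops are R 6, C 20, E 22, L 30; go to R.
At R the remaining stops are E 20, C 26, L 36; go to E.
At E the remaining stops are C 36, L 39; go to C.
At C the remaining stops are L 10; go to L.
Return L→D: 32.
Total = 13 + 15 + 6 + 20 + 36 + 10 + 32 = 132.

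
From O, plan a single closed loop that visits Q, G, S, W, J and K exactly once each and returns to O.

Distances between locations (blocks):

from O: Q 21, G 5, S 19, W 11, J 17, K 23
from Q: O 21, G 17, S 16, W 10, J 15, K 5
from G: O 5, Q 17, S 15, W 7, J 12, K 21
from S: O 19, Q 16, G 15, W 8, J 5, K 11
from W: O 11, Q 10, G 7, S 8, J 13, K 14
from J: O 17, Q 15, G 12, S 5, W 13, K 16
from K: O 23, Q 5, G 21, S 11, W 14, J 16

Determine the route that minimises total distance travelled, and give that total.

Shortest round trip = 59 blocks.

O - Q - G - S - W - J - K - O: 21+17+15+8+13+16+23 = 113
O - Q - G - S - W - K - J - O: 21+17+15+8+14+16+17 = 108
O - Q - G - S - J - W - K - O: 21+17+15+5+13+14+23 = 108
O - Q - G - S - J - K - W - O: 21+17+15+5+16+14+11 = 99
O - Q - G - S - K - W - J - O: 21+17+15+11+14+13+17 = 108
O - Q - G - S - K - J - W - O: 21+17+15+11+16+13+11 = 104
O - Q - G - W - S - J - K - O: 21+17+7+8+5+16+23 = 97
O - Q - G - W - S - K - J - O: 21+17+7+8+11+16+17 = 97
… (352 more)
O - G - J - S - K - Q - W - O: 5+12+5+11+5+10+11 = 59  ← best
The minimum is 59.
One optimal route: O → G → J → S → K → Q → W → O (or its reverse).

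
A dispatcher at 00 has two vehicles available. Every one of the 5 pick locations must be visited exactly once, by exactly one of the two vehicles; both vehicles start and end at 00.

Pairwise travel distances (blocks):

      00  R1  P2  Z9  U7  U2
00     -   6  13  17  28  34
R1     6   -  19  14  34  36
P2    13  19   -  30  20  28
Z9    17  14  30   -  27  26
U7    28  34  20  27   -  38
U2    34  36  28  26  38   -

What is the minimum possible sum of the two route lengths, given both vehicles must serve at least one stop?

Check every non-empty split of the stops between the two vehicles; for each half take its own optimal tour:
  {R1} + {P2, Z9, U7, U2}: 12 + 114 = 126
  {P2} + {R1, Z9, U7, U2}: 26 + 112 = 138
  {R1, P2} + {Z9, U7, U2}: 38 + 109 = 147
  {Z9} + {R1, P2, U7, U2}: 34 + 113 = 147
  {R1, Z9} + {P2, U7, U2}: 37 + 105 = 142
  {P2, Z9} + {R1, U7, U2}: 60 + 108 = 168
  … (15 splits in total)
Best: vehicle 1 00 → R1 → 00 = 12; vehicle 2 00 → P2 → U7 → U2 → Z9 → 00 = 114; combined 126.

Minimum combined distance: 126 blocks.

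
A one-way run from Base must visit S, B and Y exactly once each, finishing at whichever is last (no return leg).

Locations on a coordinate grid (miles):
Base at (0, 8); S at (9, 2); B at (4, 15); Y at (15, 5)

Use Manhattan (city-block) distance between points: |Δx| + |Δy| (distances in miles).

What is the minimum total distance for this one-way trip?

There are 3! = 6 possible orderings.
Base → S → B → Y: 15+18+21 = 54
Base → S → Y → B: 15+9+21 = 45
Base → B → S → Y: 11+18+9 = 38
Base → B → Y → S: 11+21+9 = 41
Base → Y → S → B: 18+9+18 = 45
Base → Y → B → S: 18+21+18 = 57
The minimum is 38.
One shortest path: Base → B → S → Y.

Minimum one-way distance = 38 miles.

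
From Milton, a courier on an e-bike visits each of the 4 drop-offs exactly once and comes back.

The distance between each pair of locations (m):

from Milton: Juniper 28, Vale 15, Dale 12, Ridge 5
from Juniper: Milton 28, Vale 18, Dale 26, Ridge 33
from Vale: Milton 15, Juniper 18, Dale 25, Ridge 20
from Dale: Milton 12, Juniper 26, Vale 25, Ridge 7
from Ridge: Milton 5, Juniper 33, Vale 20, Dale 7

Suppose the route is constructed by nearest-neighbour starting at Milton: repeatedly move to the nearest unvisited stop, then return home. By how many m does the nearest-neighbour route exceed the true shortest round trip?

Milton: Ridge=5, Dale=12, Vale=15, Juniper=28 ⇒ Ridge
Ridge: Dale=7, Vale=20, Juniper=33 ⇒ Dale
Dale: Vale=25, Juniper=26 ⇒ Vale
Vale: Juniper=18 ⇒ Juniper
NN route Milton → Ridge → Dale → Vale → Juniper → Milton costs 83.
Optimal: Milton → Vale → Juniper → Dale → Ridge → Milton costs 71 (by enumerating all 12 distinct tours).
Excess = 83 − 71 = 12.

Excess over optimum: 12 m.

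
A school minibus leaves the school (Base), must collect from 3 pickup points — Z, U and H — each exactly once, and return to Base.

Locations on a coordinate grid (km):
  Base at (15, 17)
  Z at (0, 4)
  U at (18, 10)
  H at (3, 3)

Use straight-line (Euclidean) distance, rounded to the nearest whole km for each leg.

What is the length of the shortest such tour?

Shortest round trip = 48 km.

There are 3 distinct closed tours to check (reversals are equivalent).
Base→Z→U→H→Base: 20+19+17+18 = 74
Base→Z→H→U→Base: 20+3+17+8 = 48
Base→U→Z→H→Base: 8+19+3+18 = 48
The minimum is 48.
One optimal route: Base → Z → H → U → Base (or its reverse).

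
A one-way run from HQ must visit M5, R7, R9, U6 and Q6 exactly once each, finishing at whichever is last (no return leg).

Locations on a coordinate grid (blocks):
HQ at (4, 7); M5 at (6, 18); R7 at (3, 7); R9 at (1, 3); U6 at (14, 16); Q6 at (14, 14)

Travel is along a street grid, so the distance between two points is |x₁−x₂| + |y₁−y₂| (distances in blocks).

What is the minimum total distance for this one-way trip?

There are 5! = 120 possible orderings.
HQ→M5→R7→R9→U6→Q6: 13+14+6+26+2 = 61
HQ→M5→R7→R9→Q6→U6: 13+14+6+24+2 = 59
HQ→M5→R7→U6→R9→Q6: 13+14+20+26+24 = 97
HQ→M5→R7→U6→Q6→R9: 13+14+20+2+24 = 73
HQ→M5→R7→Q6→R9→U6: 13+14+18+24+26 = 95
HQ→M5→R7→Q6→U6→R9: 13+14+18+2+26 = 73
HQ→M5→R9→R7→U6→Q6: 13+20+6+20+2 = 61
HQ→M5→R9→R7→Q6→U6: 13+20+6+18+2 = 59
HQ→M5→R9→U6→R7→Q6: 13+20+26+20+18 = 97
HQ→M5→R9→U6→Q6→R7: 13+20+26+2+18 = 79
HQ→M5→R9→Q6→R7→U6: 13+20+24+18+20 = 95
HQ→M5→R9→Q6→U6→R7: 13+20+24+2+20 = 79
HQ→M5→U6→R7→R9→Q6: 13+10+20+6+24 = 73
HQ→M5→U6→R7→Q6→R9: 13+10+20+18+24 = 85
… (106 more)
HQ→R7→R9→M5→U6→Q6: 1+6+20+10+2 = 39  ← best
The minimum is 39.
One shortest path: HQ → R7 → R9 → M5 → U6 → Q6.

Shortest open route: 39 blocks.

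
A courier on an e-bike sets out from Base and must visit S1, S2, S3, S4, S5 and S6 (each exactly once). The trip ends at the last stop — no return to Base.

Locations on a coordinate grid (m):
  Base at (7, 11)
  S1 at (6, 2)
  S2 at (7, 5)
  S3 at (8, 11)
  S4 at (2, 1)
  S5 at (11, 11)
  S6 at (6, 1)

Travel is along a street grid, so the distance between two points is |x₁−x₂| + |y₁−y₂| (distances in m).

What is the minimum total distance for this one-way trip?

There are 6! = 720 possible orderings.
Base→S1→S2→S3→S4→S5→S6: 10+4+7+16+19+15 = 71
Base→S1→S2→S3→S4→S6→S5: 10+4+7+16+4+15 = 56
Base→S1→S2→S3→S5→S4→S6: 10+4+7+3+19+4 = 47
Base→S1→S2→S3→S5→S6→S4: 10+4+7+3+15+4 = 43
Base→S1→S2→S3→S6→S4→S5: 10+4+7+12+4+19 = 56
Base→S1→S2→S3→S6→S5→S4: 10+4+7+12+15+19 = 67
Base→S1→S2→S4→S3→S5→S6: 10+4+9+16+3+15 = 57
Base→S1→S2→S4→S3→S6→S5: 10+4+9+16+12+15 = 66
… (712 more)
Base→S3→S5→S2→S1→S6→S4: 1+3+10+4+1+4 = 23  ← best
The minimum is 23.
One shortest path: Base → S3 → S5 → S2 → S1 → S6 → S4.

Shortest open route: 23 m.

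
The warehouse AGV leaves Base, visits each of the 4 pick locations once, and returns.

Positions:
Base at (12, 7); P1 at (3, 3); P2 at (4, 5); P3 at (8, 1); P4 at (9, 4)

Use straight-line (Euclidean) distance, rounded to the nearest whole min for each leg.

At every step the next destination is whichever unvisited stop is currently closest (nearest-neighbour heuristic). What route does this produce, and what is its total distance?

Base → [P4:4 / P3:7 / P2:8 / P1:10] → P4 (4)
P4 → [P3:3 / P2:5 / P1:6] → P3 (3)
P3 → [P1:5 / P2:6] → P1 (5)
P1 → [P2:2] → P2 (2)
Return P2→Base: 8.
Total = 4 + 3 + 5 + 2 + 8 = 22.

Nearest-neighbour total = 22 min; route Base → P4 → P3 → P1 → P2 → Base.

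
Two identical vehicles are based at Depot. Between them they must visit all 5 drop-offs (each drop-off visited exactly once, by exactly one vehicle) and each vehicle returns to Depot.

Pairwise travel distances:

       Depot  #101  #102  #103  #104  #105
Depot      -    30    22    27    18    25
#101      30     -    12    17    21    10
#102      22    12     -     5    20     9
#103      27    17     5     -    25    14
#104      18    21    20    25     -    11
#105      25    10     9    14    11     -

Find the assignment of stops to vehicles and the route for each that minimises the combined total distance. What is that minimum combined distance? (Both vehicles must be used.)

Minimum combined distance: 115.

Try each way of splitting the stops between the two vehicles (each non-empty) and, for each split, find the best tour for each vehicle:
  {#101} + {#102, #103, #104, #105}: 60 + 70 = 130
  {#102} + {#101, #103, #104, #105}: 44 + 83 = 127
  {#101, #102} + {#103, #104, #105}: 64 + 70 = 134
  {#103} + {#101, #102, #104, #105}: 54 + 73 = 127
  {#101, #103} + {#102, #104, #105}: 74 + 60 = 134
  {#102, #103} + {#101, #104, #105}: 54 + 69 = 123
  … (15 splits in total)
  {#104} + {#101, #102, #103, #105}: 36 + 79 = 115  ← best
Best: vehicle 1 Depot → #104 → Depot = 36; vehicle 2 Depot → #102 → #103 → #101 → #105 → Depot = 79; combined 115.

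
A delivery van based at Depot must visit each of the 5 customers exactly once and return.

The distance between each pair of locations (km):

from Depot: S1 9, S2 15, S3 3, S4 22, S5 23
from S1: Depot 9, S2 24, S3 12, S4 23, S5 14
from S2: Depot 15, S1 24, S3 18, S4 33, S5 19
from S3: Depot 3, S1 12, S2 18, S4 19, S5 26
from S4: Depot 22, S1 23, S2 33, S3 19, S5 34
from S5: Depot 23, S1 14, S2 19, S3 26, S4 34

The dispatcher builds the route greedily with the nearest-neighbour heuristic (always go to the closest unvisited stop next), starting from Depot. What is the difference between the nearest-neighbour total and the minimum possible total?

10 km longer than the optimal tour.

From Depot: S3=3, S1=9, S2=15, S4=22, S5=23 → choose S3 (3).
From S3: S1=12, S2=18, S4=19, S5=26 → choose S1 (12).
From S1: S5=14, S4=23, S2=24 → choose S5 (14).
From S5: S2=19, S4=34 → choose S2 (19).
From S2: S4=33 → choose S4 (33).
NN route Depot → S3 → S1 → S5 → S2 → S4 → Depot costs 103.
Optimal: Depot → S2 → S5 → S1 → S4 → S3 → Depot costs 93 (by enumerating all 60 distinct tours).
Excess = 103 − 93 = 10.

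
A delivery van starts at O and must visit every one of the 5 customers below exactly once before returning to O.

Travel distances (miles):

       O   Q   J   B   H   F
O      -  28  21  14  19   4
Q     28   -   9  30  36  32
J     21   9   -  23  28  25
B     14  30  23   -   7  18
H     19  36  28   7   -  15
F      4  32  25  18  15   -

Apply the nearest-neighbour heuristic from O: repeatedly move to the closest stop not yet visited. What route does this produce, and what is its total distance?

At O the remaining stops are F 4, B 14, H 19, J 21, Q 28; go to F.
At F the remaining stops are H 15, B 18, J 25, Q 32; go to H.
At H the remaining stops are B 7, J 28, Q 36; go to B.
At B the remaining stops are J 23, Q 30; go to J.
At J the remaining stops are Q 9; go to Q.
Return Q→O: 28.
Total = 4 + 15 + 7 + 23 + 9 + 28 = 86.

Nearest-neighbour total = 86 miles; route O → F → H → B → J → Q → O.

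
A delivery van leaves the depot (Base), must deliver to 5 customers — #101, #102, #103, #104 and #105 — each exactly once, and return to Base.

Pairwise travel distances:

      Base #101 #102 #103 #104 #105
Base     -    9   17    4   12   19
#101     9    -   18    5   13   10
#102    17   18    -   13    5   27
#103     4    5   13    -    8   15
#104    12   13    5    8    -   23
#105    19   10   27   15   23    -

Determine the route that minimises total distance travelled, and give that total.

With 5 stops there are 5!/2 = 60 distinct round trips (a route and its reverse cost the same).
Base - #101 - #102 - #103 - #104 - #105 - Base: 9+18+13+8+23+19 = 90
Base - #101 - #102 - #103 - #105 - #104 - Base: 9+18+13+15+23+12 = 90
Base - #101 - #102 - #104 - #103 - #105 - Base: 9+18+5+8+15+19 = 74
Base - #101 - #102 - #104 - #105 - #103 - Base: 9+18+5+23+15+4 = 74
Base - #101 - #102 - #105 - #103 - #104 - Base: 9+18+27+15+8+12 = 89
Base - #101 - #102 - #105 - #104 - #103 - Base: 9+18+27+23+8+4 = 89
Base - #101 - #103 - #102 - #104 - #105 - Base: 9+5+13+5+23+19 = 74
Base - #101 - #103 - #102 - #105 - #104 - Base: 9+5+13+27+23+12 = 89
Base - #101 - #103 - #104 - #102 - #105 - Base: 9+5+8+5+27+19 = 73
Base - #101 - #103 - #104 - #105 - #102 - Base: 9+5+8+23+27+17 = 89
Base - #101 - #103 - #105 - #102 - #104 - Base: 9+5+15+27+5+12 = 73
Base - #101 - #103 - #105 - #104 - #102 - Base: 9+5+15+23+5+17 = 74
Base - #101 - #104 - #102 - #103 - #105 - Base: 9+13+5+13+15+19 = 74
Base - #101 - #104 - #102 - #105 - #103 - Base: 9+13+5+27+15+4 = 73
… (46 more)
Base - #101 - #105 - #102 - #104 - #103 - Base: 9+10+27+5+8+4 = 63  ← best
The minimum is 63.
One optimal route: Base → #101 → #105 → #102 → #104 → #103 → Base (or its reverse).

Minimum total distance: 63.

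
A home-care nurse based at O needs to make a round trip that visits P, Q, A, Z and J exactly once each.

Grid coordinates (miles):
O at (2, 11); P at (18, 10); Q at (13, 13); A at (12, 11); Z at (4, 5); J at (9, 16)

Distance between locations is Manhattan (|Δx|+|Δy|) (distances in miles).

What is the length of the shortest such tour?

Shortest round trip = 56 miles.

O → P → Q → A → Z → J → O: 17+8+3+14+16+12 = 70
O → P → Q → A → J → Z → O: 17+8+3+8+16+8 = 60
O → P → Q → Z → A → J → O: 17+8+17+14+8+12 = 76
O → P → Q → Z → J → A → O: 17+8+17+16+8+10 = 76
O → P → Q → J → A → Z → O: 17+8+7+8+14+8 = 62
O → P → Q → J → Z → A → O: 17+8+7+16+14+10 = 72
O → P → A → Q → Z → J → O: 17+7+3+17+16+12 = 72
O → P → A → Q → J → Z → O: 17+7+3+7+16+8 = 58
O → P → A → Z → Q → J → O: 17+7+14+17+7+12 = 74
O → P → A → Z → J → Q → O: 17+7+14+16+7+13 = 74
O → P → A → J → Q → Z → O: 17+7+8+7+17+8 = 64
O → P → A → J → Z → Q → O: 17+7+8+16+17+13 = 78
O → P → Z → Q → A → J → O: 17+19+17+3+8+12 = 76
O → P → Z → Q → J → A → O: 17+19+17+7+8+10 = 78
… (46 more)
O → A → P → Q → J → Z → O: 10+7+8+7+16+8 = 56  ← best
The minimum is 56.
One optimal route: O → A → P → Q → J → Z → O (or its reverse).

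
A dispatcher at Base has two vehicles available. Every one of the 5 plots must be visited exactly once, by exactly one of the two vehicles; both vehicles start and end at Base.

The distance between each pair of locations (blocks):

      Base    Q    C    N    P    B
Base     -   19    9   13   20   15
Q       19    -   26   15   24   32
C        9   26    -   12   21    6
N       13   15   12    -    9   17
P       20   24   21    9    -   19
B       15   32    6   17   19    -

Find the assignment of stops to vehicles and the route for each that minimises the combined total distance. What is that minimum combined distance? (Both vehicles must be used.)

Try each way of splitting the stops between the two vehicles (each non-empty) and, for each split, find the best tour for each vehicle:
  {Q} + {C, N, P, B}: 38 + 56 = 94
  {C} + {Q, N, P, B}: 18 + 77 = 95
  {Q, C} + {N, P, B}: 54 + 56 = 110
  {N} + {Q, C, P, B}: 26 + 77 = 103
  {Q, N} + {C, P, B}: 47 + 54 = 101
  {C, N} + {Q, P, B}: 34 + 77 = 111
  … (15 splits in total)
  {Q, N, P} + {C, B}: 63 + 30 = 93  ← best
Best: vehicle 1 Base → Q → N → P → Base = 63; vehicle 2 Base → C → B → Base = 30; combined 93.

93 blocks — the smallest possible combined total.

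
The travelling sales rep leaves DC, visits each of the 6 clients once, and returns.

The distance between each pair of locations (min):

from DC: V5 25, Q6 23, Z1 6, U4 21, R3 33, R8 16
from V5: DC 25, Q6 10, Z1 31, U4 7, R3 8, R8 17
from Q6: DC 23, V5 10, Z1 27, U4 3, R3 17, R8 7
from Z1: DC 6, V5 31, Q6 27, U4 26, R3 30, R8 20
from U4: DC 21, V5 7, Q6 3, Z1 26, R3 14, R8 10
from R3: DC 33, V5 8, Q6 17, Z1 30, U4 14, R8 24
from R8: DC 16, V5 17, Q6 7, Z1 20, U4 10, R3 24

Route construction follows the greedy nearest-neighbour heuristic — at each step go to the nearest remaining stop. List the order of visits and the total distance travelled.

From DC: distances to unvisited — Z1=6, R8=16, U4=21, Q6=23, V5=25, R3=33. Nearest is Z1 (6).
From Z1: distances to unvisited — R8=20, U4=26, Q6=27, R3=30, V5=31. Nearest is R8 (20).
From R8: distances to unvisited — Q6=7, U4=10, V5=17, R3=24. Nearest is Q6 (7).
From Q6: distances to unvisited — U4=3, V5=10, R3=17. Nearest is U4 (3).
From U4: distances to unvisited — V5=7, R3=14. Nearest is V5 (7).
From V5: distances to unvisited — R3=8. Nearest is R3 (8).
Return R3→DC: 33.
Total = 6 + 20 + 7 + 3 + 7 + 8 + 33 = 84.

Nearest-neighbour total = 84 min; route DC → Z1 → R8 → Q6 → U4 → V5 → R3 → DC.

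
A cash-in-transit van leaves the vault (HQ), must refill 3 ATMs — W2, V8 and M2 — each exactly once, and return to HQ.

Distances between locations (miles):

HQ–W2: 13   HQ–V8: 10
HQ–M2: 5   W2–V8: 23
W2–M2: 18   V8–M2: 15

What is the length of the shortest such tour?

There are 3 distinct closed tours to check (reversals are equivalent).
HQ → W2 → V8 → M2 → HQ: 13+23+15+5 = 56
HQ → W2 → M2 → V8 → HQ: 13+18+15+10 = 56
HQ → V8 → W2 → M2 → HQ: 10+23+18+5 = 56
The minimum is 56.
One optimal route: HQ → W2 → V8 → M2 → HQ (or its reverse).

Shortest round trip = 56 miles.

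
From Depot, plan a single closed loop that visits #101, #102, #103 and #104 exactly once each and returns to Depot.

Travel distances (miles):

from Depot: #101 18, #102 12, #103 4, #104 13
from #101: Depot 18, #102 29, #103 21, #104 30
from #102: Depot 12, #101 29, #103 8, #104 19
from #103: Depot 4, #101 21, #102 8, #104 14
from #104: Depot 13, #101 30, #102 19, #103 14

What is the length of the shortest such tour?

79 miles — the shortest possible round trip.

With 4 stops there are 4!/2 = 12 distinct round trips (a route and its reverse cost the same).
Depot-#101-#102-#103-#104-Depot: 18+29+8+14+13 = 82
Depot-#101-#102-#104-#103-Depot: 18+29+19+14+4 = 84
Depot-#101-#103-#102-#104-Depot: 18+21+8+19+13 = 79
Depot-#101-#103-#104-#102-Depot: 18+21+14+19+12 = 84
Depot-#101-#104-#102-#103-Depot: 18+30+19+8+4 = 79
Depot-#101-#104-#103-#102-Depot: 18+30+14+8+12 = 82
Depot-#102-#101-#103-#104-Depot: 12+29+21+14+13 = 89
Depot-#102-#101-#104-#103-Depot: 12+29+30+14+4 = 89
Depot-#102-#103-#101-#104-Depot: 12+8+21+30+13 = 84
Depot-#102-#104-#101-#103-Depot: 12+19+30+21+4 = 86
Depot-#103-#101-#102-#104-Depot: 4+21+29+19+13 = 86
Depot-#103-#102-#101-#104-Depot: 4+8+29+30+13 = 84
The minimum is 79.
One optimal route: Depot → #101 → #103 → #102 → #104 → Depot (or its reverse).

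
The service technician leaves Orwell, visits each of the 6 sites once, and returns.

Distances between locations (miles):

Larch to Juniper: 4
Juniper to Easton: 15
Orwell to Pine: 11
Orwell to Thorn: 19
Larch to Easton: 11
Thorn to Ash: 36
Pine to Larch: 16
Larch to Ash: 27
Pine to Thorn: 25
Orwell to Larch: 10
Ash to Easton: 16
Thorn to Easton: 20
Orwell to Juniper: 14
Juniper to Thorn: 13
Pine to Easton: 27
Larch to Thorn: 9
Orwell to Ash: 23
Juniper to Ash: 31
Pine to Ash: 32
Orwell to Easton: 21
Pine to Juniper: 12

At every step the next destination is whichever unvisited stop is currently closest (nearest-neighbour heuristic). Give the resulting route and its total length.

Nearest-neighbour total = 110 miles; route Orwell → Larch → Juniper → Pine → Thorn → Easton → Ash → Orwell.

From Orwell: distances to unvisited — Larch=10, Pine=11, Juniper=14, Thorn=19, Easton=21, Ash=23. Nearest is Larch (10).
From Larch: distances to unvisited — Juniper=4, Thorn=9, Easton=11, Pine=16, Ash=27. Nearest is Juniper (4).
From Juniper: distances to unvisited — Pine=12, Thorn=13, Easton=15, Ash=31. Nearest is Pine (12).
From Pine: distances to unvisited — Thorn=25, Easton=27, Ash=32. Nearest is Thorn (25).
From Thorn: distances to unvisited — Easton=20, Ash=36. Nearest is Easton (20).
From Easton: distances to unvisited — Ash=16. Nearest is Ash (16).
Return Ash→Orwell: 23.
Total = 10 + 4 + 12 + 25 + 20 + 16 + 23 = 110.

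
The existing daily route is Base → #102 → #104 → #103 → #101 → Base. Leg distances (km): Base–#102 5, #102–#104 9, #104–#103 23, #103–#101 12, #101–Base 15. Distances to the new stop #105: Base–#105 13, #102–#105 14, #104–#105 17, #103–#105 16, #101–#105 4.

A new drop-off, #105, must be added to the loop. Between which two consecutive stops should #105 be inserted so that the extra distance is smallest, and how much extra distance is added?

Insertion cost between consecutive stops i–j is d(i,#105) + d(#105,j) − d(i,j):
  between Base and #102: 13 + 14 − 5 = 22
  between #102 and #104: 14 + 17 − 9 = 22
  between #104 and #103: 17 + 16 − 23 = 10
  between #103 and #101: 16 + 4 − 12 = 8
  between #101 and Base: 4 + 13 − 15 = 2
Cheapest insertion is between #101 and Base, adding 2.
New total = 64 + 2 = 66.

+2 km — insert #105 between #101 and Base.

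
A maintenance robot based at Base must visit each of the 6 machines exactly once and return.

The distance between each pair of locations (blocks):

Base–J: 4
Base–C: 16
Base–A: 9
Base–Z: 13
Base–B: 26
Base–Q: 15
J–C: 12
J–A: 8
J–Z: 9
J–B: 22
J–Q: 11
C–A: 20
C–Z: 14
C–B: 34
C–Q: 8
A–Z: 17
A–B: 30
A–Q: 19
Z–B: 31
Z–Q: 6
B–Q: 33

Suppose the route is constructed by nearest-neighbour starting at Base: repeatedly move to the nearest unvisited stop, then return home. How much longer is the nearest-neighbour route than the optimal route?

3 blocks longer than the optimal tour.

From Base: J=4, A=9, Z=13, Q=15, C=16, B=26 → choose J (4).
From J: A=8, Z=9, Q=11, C=12, B=22 → choose A (8).
From A: Z=17, Q=19, C=20, B=30 → choose Z (17).
From Z: Q=6, C=14, B=31 → choose Q (6).
From Q: C=8, B=33 → choose C (8).
From C: B=34 → choose B (34).
NN route Base → J → A → Z → Q → C → B → Base costs 103.
Optimal: Base → J → C → Q → Z → B → A → Base costs 100 (by enumerating all 360 distinct tours).
Excess = 103 − 100 = 3.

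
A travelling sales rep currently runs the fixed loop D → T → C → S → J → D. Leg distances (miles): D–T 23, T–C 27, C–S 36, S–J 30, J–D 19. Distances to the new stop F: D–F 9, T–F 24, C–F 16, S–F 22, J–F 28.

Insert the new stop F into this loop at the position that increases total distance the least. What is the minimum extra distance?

Adding 2 miles by placing F on the C–S leg.

Insertion cost between consecutive stops i–j is d(i,F) + d(F,j) − d(i,j):
  between D and T: 9 + 24 − 23 = 10
  between T and C: 24 + 16 − 27 = 13
  between C and S: 16 + 22 − 36 = 2
  between S and J: 22 + 28 − 30 = 20
  between J and D: 28 + 9 − 19 = 18
Cheapest insertion is between C and S, adding 2.
New total = 135 + 2 = 137.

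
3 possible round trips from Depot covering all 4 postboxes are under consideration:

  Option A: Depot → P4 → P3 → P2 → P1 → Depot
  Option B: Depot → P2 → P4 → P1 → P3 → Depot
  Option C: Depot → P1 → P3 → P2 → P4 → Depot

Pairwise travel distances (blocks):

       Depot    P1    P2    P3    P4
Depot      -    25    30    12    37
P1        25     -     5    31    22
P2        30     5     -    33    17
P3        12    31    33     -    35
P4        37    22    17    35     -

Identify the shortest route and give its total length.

Option A: 37 + 35 + 33 + 5 + 25 = 135
Option B: 30 + 17 + 22 + 31 + 12 = 112
Option C: 25 + 31 + 33 + 17 + 37 = 143

112 blocks — Option B is the shortest.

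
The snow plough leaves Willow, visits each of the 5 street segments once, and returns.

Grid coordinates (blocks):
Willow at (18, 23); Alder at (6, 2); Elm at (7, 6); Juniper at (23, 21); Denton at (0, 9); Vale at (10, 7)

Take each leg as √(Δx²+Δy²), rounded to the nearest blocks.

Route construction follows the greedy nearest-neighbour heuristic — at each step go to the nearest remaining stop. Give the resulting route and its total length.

63 blocks along Willow → Juniper → Vale → Elm → Alder → Denton → Willow.

Willow → [Juniper:5 / Vale:18 / Elm:20 / Denton:23 / Alder:24] → Juniper (5)
Juniper → [Vale:19 / Elm:22 / Alder:25 / Denton:26] → Vale (19)
Vale → [Elm:3 / Alder:6 / Denton:10] → Elm (3)
Elm → [Alder:4 / Denton:8] → Alder (4)
Alder → [Denton:9] → Denton (9)
Return Denton→Willow: 23.
Total = 5 + 19 + 3 + 4 + 9 + 23 = 63.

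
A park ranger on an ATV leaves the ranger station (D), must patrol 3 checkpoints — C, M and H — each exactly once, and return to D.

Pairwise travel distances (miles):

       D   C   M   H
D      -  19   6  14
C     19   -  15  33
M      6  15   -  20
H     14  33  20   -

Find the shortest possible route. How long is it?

There are 3 distinct closed tours to check (reversals are equivalent).
D → C → M → H → D: 19+15+20+14 = 68
D → C → H → M → D: 19+33+20+6 = 78
D → M → C → H → D: 6+15+33+14 = 68
The minimum is 68.
One optimal route: D → C → M → H → D (or its reverse).

Shortest round trip = 68 miles.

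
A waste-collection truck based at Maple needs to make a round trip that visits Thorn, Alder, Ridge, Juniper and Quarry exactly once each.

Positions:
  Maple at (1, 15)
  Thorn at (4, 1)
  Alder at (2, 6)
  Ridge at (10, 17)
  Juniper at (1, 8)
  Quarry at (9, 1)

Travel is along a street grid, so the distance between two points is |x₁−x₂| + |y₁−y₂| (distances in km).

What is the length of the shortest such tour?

There are 60 distinct closed tours to check (reversals are equivalent).
Maple→Thorn→Alder→Ridge→Juniper→Quarry→Maple: 17+7+19+18+15+22 = 98
Maple→Thorn→Alder→Ridge→Quarry→Juniper→Maple: 17+7+19+17+15+7 = 82
Maple→Thorn→Alder→Juniper→Ridge→Quarry→Maple: 17+7+3+18+17+22 = 84
Maple→Thorn→Alder→Juniper→Quarry→Ridge→Maple: 17+7+3+15+17+11 = 70
Maple→Thorn→Alder→Quarry→Ridge→Juniper→Maple: 17+7+12+17+18+7 = 78
Maple→Thorn→Alder→Quarry→Juniper→Ridge→Maple: 17+7+12+15+18+11 = 80
Maple→Thorn→Ridge→Alder→Juniper→Quarry→Maple: 17+22+19+3+15+22 = 98
Maple→Thorn→Ridge→Alder→Quarry→Juniper→Maple: 17+22+19+12+15+7 = 92
Maple→Thorn→Ridge→Juniper→Alder→Quarry→Maple: 17+22+18+3+12+22 = 94
Maple→Thorn→Ridge→Juniper→Quarry→Alder→Maple: 17+22+18+15+12+10 = 94
Maple→Thorn→Ridge→Quarry→Alder→Juniper→Maple: 17+22+17+12+3+7 = 78
Maple→Thorn→Ridge→Quarry→Juniper→Alder→Maple: 17+22+17+15+3+10 = 84
Maple→Thorn→Juniper→Alder→Ridge→Quarry→Maple: 17+10+3+19+17+22 = 88
Maple→Thorn→Juniper→Alder→Quarry→Ridge→Maple: 17+10+3+12+17+11 = 70
… (46 more)
Maple→Ridge→Quarry→Thorn→Alder→Juniper→Maple: 11+17+5+7+3+7 = 50  ← best
The minimum is 50.
One optimal route: Maple → Ridge → Quarry → Thorn → Alder → Juniper → Maple (or its reverse).

50 km — the shortest possible round trip.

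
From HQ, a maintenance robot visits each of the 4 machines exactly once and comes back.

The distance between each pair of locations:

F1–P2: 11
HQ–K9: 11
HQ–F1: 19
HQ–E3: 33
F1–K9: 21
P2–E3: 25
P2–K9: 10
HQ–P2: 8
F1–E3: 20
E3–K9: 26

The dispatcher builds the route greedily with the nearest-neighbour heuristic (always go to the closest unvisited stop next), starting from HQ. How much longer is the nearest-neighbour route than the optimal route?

The nearest-neighbour route is 16 longer than optimal.

From HQ: P2=8, K9=11, F1=19, E3=33 → choose P2 (8).
From P2: K9=10, F1=11, E3=25 → choose K9 (10).
From K9: F1=21, E3=26 → choose F1 (21).
From F1: E3=20 → choose E3 (20).
NN route HQ → P2 → K9 → F1 → E3 → HQ costs 92.
Optimal: HQ → P2 → F1 → E3 → K9 → HQ costs 76 (by enumerating all 12 distinct tours).
Excess = 92 − 76 = 16.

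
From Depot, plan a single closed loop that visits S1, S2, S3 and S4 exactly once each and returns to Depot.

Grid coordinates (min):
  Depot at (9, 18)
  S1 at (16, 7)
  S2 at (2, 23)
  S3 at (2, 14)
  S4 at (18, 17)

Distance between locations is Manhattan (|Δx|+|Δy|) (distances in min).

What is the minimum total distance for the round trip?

Depot→S1→S2→S3→S4→Depot: 18+30+9+19+10 = 86
Depot→S1→S2→S4→S3→Depot: 18+30+22+19+11 = 100
Depot→S1→S3→S2→S4→Depot: 18+21+9+22+10 = 80
Depot→S1→S3→S4→S2→Depot: 18+21+19+22+12 = 92
Depot→S1→S4→S2→S3→Depot: 18+12+22+9+11 = 72
Depot→S1→S4→S3→S2→Depot: 18+12+19+9+12 = 70
Depot→S2→S1→S3→S4→Depot: 12+30+21+19+10 = 92
Depot→S2→S1→S4→S3→Depot: 12+30+12+19+11 = 84
Depot→S2→S3→S1→S4→Depot: 12+9+21+12+10 = 64
Depot→S2→S4→S1→S3→Depot: 12+22+12+21+11 = 78
Depot→S3→S1→S2→S4→Depot: 11+21+30+22+10 = 94
Depot→S3→S2→S1→S4→Depot: 11+9+30+12+10 = 72
The minimum is 64.
One optimal route: Depot → S2 → S3 → S1 → S4 → Depot (or its reverse).

Shortest round trip = 64 min.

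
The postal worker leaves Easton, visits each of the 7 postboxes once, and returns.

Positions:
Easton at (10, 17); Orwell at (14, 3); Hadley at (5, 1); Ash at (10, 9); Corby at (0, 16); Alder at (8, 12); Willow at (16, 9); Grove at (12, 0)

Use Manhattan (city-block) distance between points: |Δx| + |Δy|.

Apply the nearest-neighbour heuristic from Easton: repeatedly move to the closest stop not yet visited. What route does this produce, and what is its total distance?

At Easton the remaining stops are Alder 7, Ash 8, Corby 11, Willow 14, Orwell 18, Grove 19, Hadley 21; go to Alder.
At Alder the remaining stops are Ash 5, Willow 11, Corby 12, Hadley 14, Orwell 15, Grove 16; go to Ash.
At Ash the remaining stops are Willow 6, Orwell 10, Grove 11, Hadley 13, Corby 17; go to Willow.
At Willow the remaining stops are Orwell 8, Grove 13, Hadley 19, Corby 23; go to Orwell.
At Orwell the remaining stops are Grove 5, Hadley 11, Corby 27; go to Grove.
At Grove the remaining stops are Hadley 8, Corby 28; go to Hadley.
At Hadley the remaining stops are Corby 20; go to Corby.
Return Corby→Easton: 11.
Total = 7 + 5 + 6 + 8 + 5 + 8 + 20 + 11 = 70.

Nearest-neighbour total = 70; route Easton → Alder → Ash → Willow → Orwell → Grove → Hadley → Corby → Easton.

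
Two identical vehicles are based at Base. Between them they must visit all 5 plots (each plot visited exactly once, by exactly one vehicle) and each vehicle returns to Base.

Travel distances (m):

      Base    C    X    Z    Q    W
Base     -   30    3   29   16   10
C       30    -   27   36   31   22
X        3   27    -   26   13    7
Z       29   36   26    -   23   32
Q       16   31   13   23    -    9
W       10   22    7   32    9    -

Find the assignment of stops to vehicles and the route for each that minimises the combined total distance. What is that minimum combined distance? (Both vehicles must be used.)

There are 2^4 − 1 = 15 ways to divide the 5 stops into two non-empty groups. For each, the best each vehicle can do is its own shortest tour through its group:
  {C} + {X, Z, Q, W}: 60 + 71 = 131
  {X} + {C, Z, Q, W}: 6 + 107 = 113
  {C, X} + {Z, Q, W}: 60 + 71 = 131
  {Z} + {C, X, Q, W}: 58 + 77 = 135
  {C, Z} + {X, Q, W}: 95 + 35 = 130
  {X, Z} + {C, Q, W}: 58 + 77 = 135
  … (15 splits in total)
Best: vehicle 1 Base → X → Base = 6; vehicle 2 Base → Q → Z → C → W → Base = 107; combined 113.

Minimum combined distance: 113 m.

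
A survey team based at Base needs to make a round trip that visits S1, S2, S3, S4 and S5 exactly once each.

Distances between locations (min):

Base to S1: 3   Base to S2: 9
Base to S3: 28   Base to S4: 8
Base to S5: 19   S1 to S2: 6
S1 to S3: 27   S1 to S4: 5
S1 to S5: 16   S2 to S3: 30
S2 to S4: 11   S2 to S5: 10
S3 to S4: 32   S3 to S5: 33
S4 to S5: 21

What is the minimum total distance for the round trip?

Base-S1-S2-S3-S4-S5-Base: 3+6+30+32+21+19 = 111
Base-S1-S2-S3-S5-S4-Base: 3+6+30+33+21+8 = 101
Base-S1-S2-S4-S3-S5-Base: 3+6+11+32+33+19 = 104
Base-S1-S2-S4-S5-S3-Base: 3+6+11+21+33+28 = 102
Base-S1-S2-S5-S3-S4-Base: 3+6+10+33+32+8 = 92
Base-S1-S2-S5-S4-S3-Base: 3+6+10+21+32+28 = 100
Base-S1-S3-S2-S4-S5-Base: 3+27+30+11+21+19 = 111
Base-S1-S3-S2-S5-S4-Base: 3+27+30+10+21+8 = 99
Base-S1-S3-S4-S2-S5-Base: 3+27+32+11+10+19 = 102
Base-S1-S3-S4-S5-S2-Base: 3+27+32+21+10+9 = 102
Base-S1-S3-S5-S2-S4-Base: 3+27+33+10+11+8 = 92
Base-S1-S3-S5-S4-S2-Base: 3+27+33+21+11+9 = 104
Base-S1-S4-S2-S3-S5-Base: 3+5+11+30+33+19 = 101
Base-S1-S4-S2-S5-S3-Base: 3+5+11+10+33+28 = 90
… (46 more)
The minimum is 90.
One optimal route: Base → S1 → S4 → S2 → S5 → S3 → Base (or its reverse).

90 min — the shortest possible round trip.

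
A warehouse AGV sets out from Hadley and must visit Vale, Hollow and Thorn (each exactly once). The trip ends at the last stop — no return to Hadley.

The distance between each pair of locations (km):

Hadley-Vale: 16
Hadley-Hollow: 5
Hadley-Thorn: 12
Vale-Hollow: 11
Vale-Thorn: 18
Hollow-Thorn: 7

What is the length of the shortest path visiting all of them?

There are 3! = 6 possible orderings.
Hadley → Vale → Hollow → Thorn: 16+11+7 = 34
Hadley → Vale → Thorn → Hollow: 16+18+7 = 41
Hadley → Hollow → Vale → Thorn: 5+11+18 = 34
Hadley → Hollow → Thorn → Vale: 5+7+18 = 30
Hadley → Thorn → Vale → Hollow: 12+18+11 = 41
Hadley → Thorn → Hollow → Vale: 12+7+11 = 30
The minimum is 30.
One shortest path: Hadley → Hollow → Thorn → Vale.

Minimum one-way distance = 30 km.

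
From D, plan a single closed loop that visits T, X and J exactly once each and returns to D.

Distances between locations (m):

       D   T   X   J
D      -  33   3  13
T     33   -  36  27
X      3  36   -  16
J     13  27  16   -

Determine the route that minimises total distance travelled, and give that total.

With 3 stops there are 3!/2 = 3 distinct round trips (a route and its reverse cost the same).
D→T→X→J→D: 33+36+16+13 = 98
D→T→J→X→D: 33+27+16+3 = 79
D→X→T→J→D: 3+36+27+13 = 79
The minimum is 79.
One optimal route: D → T → J → X → D (or its reverse).

79 m — the shortest possible round trip.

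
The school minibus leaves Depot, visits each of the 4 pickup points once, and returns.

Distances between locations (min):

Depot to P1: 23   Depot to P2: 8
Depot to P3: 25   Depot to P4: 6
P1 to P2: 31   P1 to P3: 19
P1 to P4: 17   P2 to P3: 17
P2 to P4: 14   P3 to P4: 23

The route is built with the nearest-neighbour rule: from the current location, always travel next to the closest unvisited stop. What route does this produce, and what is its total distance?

Nearest-neighbour total = 79 min; route Depot → P4 → P2 → P3 → P1 → Depot.

From Depot: distances to unvisited — P4=6, P2=8, P1=23, P3=25. Nearest is P4 (6).
From P4: distances to unvisited — P2=14, P1=17, P3=23. Nearest is P2 (14).
From P2: distances to unvisited — P3=17, P1=31. Nearest is P3 (17).
From P3: distances to unvisited — P1=19. Nearest is P1 (19).
Return P1→Depot: 23.
Total = 6 + 14 + 17 + 19 + 23 = 79.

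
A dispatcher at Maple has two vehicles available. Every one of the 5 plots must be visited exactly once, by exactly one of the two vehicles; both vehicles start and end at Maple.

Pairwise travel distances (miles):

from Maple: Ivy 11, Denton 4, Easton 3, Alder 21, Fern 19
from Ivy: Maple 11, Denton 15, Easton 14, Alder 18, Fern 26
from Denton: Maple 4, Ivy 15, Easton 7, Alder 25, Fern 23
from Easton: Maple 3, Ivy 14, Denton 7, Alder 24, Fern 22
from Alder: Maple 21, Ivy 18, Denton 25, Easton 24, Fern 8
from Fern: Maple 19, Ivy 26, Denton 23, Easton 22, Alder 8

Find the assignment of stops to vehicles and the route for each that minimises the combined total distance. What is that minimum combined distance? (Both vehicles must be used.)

Minimum combined distance: 70 miles.

Check every non-empty split of the stops between the two vehicles; for each half take its own optimal tour:
  {Ivy} + {Denton, Easton, Alder, Fern}: 22 + 62 = 84
  {Denton} + {Ivy, Easton, Alder, Fern}: 8 + 62 = 70
  {Ivy, Denton} + {Easton, Alder, Fern}: 30 + 54 = 84
  {Easton} + {Ivy, Denton, Alder, Fern}: 6 + 64 = 70
  {Ivy, Easton} + {Denton, Alder, Fern}: 28 + 56 = 84
  {Denton, Easton} + {Ivy, Alder, Fern}: 14 + 56 = 70
  … (15 splits in total)
Best: vehicle 1 Maple → Denton → Maple = 8; vehicle 2 Maple → Ivy → Alder → Fern → Easton → Maple = 62; combined 70.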